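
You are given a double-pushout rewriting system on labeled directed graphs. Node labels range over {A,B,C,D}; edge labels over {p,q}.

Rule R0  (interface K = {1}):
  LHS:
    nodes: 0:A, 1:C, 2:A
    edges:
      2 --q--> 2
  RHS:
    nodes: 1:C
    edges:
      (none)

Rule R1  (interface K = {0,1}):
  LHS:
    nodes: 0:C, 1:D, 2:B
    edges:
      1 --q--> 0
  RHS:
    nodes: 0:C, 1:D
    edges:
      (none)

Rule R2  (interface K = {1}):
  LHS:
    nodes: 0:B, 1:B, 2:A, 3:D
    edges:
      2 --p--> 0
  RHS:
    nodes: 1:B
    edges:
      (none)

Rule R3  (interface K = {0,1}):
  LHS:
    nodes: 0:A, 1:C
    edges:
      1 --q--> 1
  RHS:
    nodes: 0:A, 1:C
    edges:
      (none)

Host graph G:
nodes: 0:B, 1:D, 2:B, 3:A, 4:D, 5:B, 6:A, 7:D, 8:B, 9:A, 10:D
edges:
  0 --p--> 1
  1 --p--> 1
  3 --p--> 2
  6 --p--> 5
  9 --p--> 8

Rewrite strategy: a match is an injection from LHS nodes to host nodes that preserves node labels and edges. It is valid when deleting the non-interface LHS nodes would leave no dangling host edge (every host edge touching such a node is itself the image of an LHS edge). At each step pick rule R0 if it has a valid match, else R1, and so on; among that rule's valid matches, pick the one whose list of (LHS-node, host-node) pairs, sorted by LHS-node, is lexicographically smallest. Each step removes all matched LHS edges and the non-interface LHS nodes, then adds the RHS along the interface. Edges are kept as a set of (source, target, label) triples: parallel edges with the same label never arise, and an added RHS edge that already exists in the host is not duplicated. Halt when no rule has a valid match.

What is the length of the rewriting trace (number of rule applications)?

Answer: 3

Derivation:
[0] host  ⇒  11 nodes, 5 edges  {0-p->1 1-p->1 3-p->2 6-p->5 9-p->8}
[1] R2 @ {0↦2, 1↦0, 2↦3, 3↦4}  ⇒  8 nodes, 4 edges  {0-p->1 1-p->1 6-p->5 9-p->8}
[2] R2 @ {0↦5, 1↦0, 2↦6, 3↦7}  ⇒  5 nodes, 3 edges  {0-p->1 1-p->1 9-p->8}
[3] R2 @ {0↦8, 1↦0, 2↦9, 3↦10}  ⇒  2 nodes, 2 edges  {0-p->1 1-p->1}
normal form: no rule applies after step 3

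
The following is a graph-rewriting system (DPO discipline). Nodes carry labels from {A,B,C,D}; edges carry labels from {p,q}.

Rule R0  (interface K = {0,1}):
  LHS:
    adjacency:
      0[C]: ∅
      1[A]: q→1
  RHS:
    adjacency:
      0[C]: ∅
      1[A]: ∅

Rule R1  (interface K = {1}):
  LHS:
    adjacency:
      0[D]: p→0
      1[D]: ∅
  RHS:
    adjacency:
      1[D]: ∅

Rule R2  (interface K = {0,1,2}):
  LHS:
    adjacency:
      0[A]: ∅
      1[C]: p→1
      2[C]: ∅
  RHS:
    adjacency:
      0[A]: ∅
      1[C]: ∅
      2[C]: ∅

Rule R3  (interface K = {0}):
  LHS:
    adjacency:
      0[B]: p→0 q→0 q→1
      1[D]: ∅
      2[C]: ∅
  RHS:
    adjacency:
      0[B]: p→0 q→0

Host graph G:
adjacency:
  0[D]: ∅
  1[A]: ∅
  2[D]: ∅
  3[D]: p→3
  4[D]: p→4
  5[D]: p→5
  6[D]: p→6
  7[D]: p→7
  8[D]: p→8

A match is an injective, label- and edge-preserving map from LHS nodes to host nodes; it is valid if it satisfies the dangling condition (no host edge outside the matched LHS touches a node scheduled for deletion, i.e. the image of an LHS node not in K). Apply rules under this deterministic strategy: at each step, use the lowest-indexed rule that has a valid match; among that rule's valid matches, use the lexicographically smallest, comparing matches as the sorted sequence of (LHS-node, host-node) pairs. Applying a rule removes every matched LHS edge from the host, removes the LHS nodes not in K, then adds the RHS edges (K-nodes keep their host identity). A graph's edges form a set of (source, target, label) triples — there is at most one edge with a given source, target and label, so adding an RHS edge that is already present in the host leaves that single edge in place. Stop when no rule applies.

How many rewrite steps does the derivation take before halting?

start.  V:9 E:6  edges: 3-p->3 4-p->4 5-p->5 6-p->6 7-p->7 8-p->8
1. fire R1 via {0↦3, 1↦0}  →  V:8 E:5  edges: 4-p->4 5-p->5 6-p->6 7-p->7 8-p->8
2. fire R1 via {0↦4, 1↦0}  →  V:7 E:4  edges: 5-p->5 6-p->6 7-p->7 8-p->8
3. fire R1 via {0↦5, 1↦0}  →  V:6 E:3  edges: 6-p->6 7-p->7 8-p->8
4. fire R1 via {0↦6, 1↦0}  →  V:5 E:2  edges: 7-p->7 8-p->8
5. fire R1 via {0↦7, 1↦0}  →  V:4 E:1  edges: 8-p->8
6. fire R1 via {0↦8, 1↦0}  →  V:3 E:0  edges: ∅
normal form: no rule applies after step 6

Answer: 6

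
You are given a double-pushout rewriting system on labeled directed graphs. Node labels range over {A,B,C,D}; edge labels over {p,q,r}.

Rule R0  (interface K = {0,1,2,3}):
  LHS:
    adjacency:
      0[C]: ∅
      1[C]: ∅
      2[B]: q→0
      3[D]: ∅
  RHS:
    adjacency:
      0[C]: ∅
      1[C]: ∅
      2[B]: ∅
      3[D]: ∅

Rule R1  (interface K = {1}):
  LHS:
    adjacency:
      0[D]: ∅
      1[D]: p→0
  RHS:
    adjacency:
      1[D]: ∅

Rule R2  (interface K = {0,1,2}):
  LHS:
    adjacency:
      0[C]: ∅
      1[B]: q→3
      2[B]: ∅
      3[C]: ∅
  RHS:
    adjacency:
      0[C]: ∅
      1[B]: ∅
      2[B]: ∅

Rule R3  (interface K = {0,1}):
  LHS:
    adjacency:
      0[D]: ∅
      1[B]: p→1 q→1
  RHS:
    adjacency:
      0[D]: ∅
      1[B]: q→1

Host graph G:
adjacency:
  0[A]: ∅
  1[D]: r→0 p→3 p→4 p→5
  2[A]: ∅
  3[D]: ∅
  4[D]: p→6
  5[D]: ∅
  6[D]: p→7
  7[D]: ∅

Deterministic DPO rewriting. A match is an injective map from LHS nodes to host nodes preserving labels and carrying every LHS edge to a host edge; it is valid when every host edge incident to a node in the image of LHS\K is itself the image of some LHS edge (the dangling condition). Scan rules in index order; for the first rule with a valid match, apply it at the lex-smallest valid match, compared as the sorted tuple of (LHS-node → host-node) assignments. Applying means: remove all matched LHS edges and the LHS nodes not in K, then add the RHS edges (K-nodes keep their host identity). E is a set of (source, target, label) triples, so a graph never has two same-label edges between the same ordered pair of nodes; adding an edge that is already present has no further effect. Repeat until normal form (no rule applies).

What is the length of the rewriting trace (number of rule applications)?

[0] host  ⇒  8 nodes, 6 edges  {1-r->0 1-p->3 1-p->4 1-p->5 4-p->6 6-p->7}
[1] R1 @ {0↦3, 1↦1}  ⇒  7 nodes, 5 edges  {1-r->0 1-p->4 1-p->5 4-p->6 6-p->7}
[2] R1 @ {0↦5, 1↦1}  ⇒  6 nodes, 4 edges  {1-r->0 1-p->4 4-p->6 6-p->7}
[3] R1 @ {0↦7, 1↦6}  ⇒  5 nodes, 3 edges  {1-r->0 1-p->4 4-p->6}
[4] R1 @ {0↦6, 1↦4}  ⇒  4 nodes, 2 edges  {1-r->0 1-p->4}
[5] R1 @ {0↦4, 1↦1}  ⇒  3 nodes, 1 edges  {1-r->0}
final graph: no rule applies after step 5

Answer: 5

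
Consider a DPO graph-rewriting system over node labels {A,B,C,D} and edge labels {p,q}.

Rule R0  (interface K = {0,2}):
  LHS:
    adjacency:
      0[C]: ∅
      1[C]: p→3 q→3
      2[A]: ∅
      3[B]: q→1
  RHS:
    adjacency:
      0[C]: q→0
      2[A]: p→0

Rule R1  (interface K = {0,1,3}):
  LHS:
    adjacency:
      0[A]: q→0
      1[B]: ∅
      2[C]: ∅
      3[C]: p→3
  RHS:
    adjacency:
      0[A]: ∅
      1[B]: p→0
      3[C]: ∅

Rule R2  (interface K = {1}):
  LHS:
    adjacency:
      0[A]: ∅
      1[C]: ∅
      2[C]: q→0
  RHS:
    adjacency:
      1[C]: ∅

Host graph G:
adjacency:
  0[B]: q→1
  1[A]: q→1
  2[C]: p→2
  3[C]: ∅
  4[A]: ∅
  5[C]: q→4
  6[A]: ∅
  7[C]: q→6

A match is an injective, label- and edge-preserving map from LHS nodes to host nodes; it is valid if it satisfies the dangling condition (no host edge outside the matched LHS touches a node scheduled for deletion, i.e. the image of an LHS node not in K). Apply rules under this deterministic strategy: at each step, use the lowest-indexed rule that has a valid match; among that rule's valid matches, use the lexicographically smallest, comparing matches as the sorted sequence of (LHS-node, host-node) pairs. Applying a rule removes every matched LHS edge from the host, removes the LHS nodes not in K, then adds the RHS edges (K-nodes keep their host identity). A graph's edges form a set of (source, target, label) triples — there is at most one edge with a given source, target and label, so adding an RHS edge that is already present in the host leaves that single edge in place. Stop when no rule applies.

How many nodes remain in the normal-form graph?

start.  V:8 E:5  edges: 0-q->1 1-q->1 2-p->2 5-q->4 7-q->6
1. fire R1 via {0↦1, 1↦0, 2↦3, 3↦2}  →  V:7 E:4  edges: 0-p->1 0-q->1 5-q->4 7-q->6
2. fire R2 via {0↦4, 1↦2, 2↦5}  →  V:5 E:3  edges: 0-p->1 0-q->1 7-q->6
3. fire R2 via {0↦6, 1↦2, 2↦7}  →  V:3 E:2  edges: 0-p->1 0-q->1
final graph: no rule applies after step 3
NF nodes: {0:B, 1:A, 2:C}

Answer: 3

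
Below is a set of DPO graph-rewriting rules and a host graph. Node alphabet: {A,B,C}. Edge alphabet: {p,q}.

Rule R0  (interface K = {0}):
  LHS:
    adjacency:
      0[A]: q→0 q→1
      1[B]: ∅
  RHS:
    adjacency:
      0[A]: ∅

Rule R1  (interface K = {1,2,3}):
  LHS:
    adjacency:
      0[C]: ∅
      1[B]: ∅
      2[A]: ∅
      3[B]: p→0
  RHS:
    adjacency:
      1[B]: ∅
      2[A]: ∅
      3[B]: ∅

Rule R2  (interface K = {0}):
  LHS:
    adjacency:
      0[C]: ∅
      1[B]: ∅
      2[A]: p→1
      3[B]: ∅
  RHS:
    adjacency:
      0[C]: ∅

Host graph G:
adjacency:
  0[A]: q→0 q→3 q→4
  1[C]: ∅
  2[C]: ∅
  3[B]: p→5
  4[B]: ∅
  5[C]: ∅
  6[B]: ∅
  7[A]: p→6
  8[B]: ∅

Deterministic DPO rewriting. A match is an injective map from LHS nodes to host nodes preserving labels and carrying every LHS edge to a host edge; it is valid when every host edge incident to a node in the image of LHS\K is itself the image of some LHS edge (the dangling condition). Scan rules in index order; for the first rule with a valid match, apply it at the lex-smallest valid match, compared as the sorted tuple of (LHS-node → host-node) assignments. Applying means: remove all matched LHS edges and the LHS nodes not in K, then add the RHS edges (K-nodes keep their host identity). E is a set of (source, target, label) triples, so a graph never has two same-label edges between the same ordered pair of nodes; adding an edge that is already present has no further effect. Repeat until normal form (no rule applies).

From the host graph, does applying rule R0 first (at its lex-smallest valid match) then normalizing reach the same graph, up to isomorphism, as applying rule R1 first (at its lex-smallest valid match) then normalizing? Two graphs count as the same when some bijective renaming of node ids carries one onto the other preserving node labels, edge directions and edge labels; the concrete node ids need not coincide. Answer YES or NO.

Answer: YES

Steps:
branch R0-first: apply at {0↦0, 1↦4} → |E|=3, then 2 more step(s) → NF |V|=4 |E|=1 V={0:A, 1:C, 2:C, 3:B} E=0-q->3
branch R1-first: apply at {0↦5, 1↦4, 2↦0, 3↦3} → |E|=4, then 2 more step(s) → NF |V|=4 |E|=1 V={0:A, 1:C, 2:C, 4:B} E=0-q->4
graphs isomorphic (equal up to label-preserving node renaming)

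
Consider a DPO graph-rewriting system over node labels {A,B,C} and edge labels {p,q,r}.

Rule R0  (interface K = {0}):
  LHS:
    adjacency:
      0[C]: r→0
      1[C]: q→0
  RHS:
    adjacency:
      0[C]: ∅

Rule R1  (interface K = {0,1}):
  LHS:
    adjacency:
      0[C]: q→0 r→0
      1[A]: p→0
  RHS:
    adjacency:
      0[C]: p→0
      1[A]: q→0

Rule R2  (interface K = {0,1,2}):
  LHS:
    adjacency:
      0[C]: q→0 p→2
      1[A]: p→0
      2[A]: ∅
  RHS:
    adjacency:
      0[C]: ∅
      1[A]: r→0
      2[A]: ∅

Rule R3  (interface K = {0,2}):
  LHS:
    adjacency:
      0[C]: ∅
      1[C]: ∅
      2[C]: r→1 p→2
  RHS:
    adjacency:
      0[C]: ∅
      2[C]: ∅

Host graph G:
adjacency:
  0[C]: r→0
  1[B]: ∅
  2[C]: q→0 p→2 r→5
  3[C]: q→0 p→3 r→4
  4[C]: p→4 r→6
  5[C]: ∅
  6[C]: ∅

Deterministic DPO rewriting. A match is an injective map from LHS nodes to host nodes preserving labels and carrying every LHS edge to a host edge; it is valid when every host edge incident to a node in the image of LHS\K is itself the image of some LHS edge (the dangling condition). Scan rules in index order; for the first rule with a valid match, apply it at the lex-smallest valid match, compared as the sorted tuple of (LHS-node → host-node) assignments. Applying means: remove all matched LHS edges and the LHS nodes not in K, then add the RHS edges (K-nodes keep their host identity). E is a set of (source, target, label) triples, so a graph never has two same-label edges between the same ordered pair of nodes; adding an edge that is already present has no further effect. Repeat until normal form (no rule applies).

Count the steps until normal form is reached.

start.  V:7 E:9  edges: 0-r->0 2-q->0 2-p->2 2-r->5 3-q->0 3-p->3 3-r->4 4-p->4 4-r->6
1. fire R3 via {0↦0, 1↦5, 2↦2}  →  V:6 E:7  edges: 0-r->0 2-q->0 3-q->0 3-p->3 3-r->4 4-p->4 4-r->6
2. fire R0 via {0↦0, 1↦2}  →  V:5 E:5  edges: 3-q->0 3-p->3 3-r->4 4-p->4 4-r->6
3. fire R3 via {0↦0, 1↦6, 2↦4}  →  V:4 E:3  edges: 3-q->0 3-p->3 3-r->4
4. fire R3 via {0↦0, 1↦4, 2↦3}  →  V:3 E:1  edges: 3-q->0
halt: no rule applies after step 4

Answer: 4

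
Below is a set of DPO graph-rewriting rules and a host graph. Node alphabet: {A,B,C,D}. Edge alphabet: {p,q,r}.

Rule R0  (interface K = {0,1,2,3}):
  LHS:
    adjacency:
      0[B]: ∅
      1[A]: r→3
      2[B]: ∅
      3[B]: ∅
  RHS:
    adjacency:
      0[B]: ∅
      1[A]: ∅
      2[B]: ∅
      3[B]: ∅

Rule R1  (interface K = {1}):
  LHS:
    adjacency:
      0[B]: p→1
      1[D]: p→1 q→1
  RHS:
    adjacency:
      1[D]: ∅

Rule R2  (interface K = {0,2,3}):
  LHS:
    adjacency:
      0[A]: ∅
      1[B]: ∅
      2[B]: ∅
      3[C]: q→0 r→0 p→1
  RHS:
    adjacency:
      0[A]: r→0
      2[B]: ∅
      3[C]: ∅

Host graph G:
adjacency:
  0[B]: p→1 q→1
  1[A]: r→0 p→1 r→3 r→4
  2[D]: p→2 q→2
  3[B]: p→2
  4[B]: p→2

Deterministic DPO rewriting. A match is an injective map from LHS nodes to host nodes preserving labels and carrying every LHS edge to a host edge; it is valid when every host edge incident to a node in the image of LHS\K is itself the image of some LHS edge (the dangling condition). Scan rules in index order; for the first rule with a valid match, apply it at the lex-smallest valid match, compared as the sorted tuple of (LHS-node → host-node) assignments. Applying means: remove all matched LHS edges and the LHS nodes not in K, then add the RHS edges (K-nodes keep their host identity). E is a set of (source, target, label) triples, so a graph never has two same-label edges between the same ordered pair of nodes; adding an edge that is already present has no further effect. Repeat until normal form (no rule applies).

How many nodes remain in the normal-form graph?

initial: |V|=5 |E|=10  E = 0-p->1 0-q->1 1-r->0 1-p->1 1-r->3 1-r->4 2-p->2 2-q->2 3-p->2 4-p->2
step 1: apply R0 at {0↦0, 1↦1, 2↦3, 3↦4}  → |V|=5 |E|=9  E = 0-p->1 0-q->1 1-r->0 1-p->1 1-r->3 2-p->2 2-q->2 3-p->2 4-p->2
step 2: apply R0 at {0↦0, 1↦1, 2↦4, 3↦3}  → |V|=5 |E|=8  E = 0-p->1 0-q->1 1-r->0 1-p->1 2-p->2 2-q->2 3-p->2 4-p->2
step 3: apply R0 at {0↦3, 1↦1, 2↦4, 3↦0}  → |V|=5 |E|=7  E = 0-p->1 0-q->1 1-p->1 2-p->2 2-q->2 3-p->2 4-p->2
step 4: apply R1 at {0↦3, 1↦2}  → |V|=4 |E|=4  E = 0-p->1 0-q->1 1-p->1 4-p->2
halt: no rule applies after step 4
NF nodes: {0:B, 1:A, 2:D, 4:B}

Answer: 4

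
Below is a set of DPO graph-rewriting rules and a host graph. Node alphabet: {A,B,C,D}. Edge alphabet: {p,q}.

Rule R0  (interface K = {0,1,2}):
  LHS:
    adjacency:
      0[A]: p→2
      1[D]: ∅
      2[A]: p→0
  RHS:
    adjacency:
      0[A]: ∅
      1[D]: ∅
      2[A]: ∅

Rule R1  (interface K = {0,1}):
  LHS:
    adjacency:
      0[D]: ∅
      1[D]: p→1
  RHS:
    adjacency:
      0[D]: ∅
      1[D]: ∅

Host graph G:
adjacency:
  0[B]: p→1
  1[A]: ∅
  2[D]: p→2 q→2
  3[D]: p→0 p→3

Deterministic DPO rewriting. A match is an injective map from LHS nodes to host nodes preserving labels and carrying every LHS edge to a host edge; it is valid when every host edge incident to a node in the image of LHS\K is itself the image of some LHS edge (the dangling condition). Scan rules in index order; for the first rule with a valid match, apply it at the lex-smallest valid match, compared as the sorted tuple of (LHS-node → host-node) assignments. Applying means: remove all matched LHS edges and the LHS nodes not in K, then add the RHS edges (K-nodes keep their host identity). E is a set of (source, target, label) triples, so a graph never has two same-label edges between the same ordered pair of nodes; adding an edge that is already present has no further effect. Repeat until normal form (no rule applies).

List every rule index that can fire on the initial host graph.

Answer: [R1]

Derivation:
R0: no valid match — LHS pattern not found
R1: 2 valid matches — {0↦2, 1↦3}, {0↦3, 1↦2}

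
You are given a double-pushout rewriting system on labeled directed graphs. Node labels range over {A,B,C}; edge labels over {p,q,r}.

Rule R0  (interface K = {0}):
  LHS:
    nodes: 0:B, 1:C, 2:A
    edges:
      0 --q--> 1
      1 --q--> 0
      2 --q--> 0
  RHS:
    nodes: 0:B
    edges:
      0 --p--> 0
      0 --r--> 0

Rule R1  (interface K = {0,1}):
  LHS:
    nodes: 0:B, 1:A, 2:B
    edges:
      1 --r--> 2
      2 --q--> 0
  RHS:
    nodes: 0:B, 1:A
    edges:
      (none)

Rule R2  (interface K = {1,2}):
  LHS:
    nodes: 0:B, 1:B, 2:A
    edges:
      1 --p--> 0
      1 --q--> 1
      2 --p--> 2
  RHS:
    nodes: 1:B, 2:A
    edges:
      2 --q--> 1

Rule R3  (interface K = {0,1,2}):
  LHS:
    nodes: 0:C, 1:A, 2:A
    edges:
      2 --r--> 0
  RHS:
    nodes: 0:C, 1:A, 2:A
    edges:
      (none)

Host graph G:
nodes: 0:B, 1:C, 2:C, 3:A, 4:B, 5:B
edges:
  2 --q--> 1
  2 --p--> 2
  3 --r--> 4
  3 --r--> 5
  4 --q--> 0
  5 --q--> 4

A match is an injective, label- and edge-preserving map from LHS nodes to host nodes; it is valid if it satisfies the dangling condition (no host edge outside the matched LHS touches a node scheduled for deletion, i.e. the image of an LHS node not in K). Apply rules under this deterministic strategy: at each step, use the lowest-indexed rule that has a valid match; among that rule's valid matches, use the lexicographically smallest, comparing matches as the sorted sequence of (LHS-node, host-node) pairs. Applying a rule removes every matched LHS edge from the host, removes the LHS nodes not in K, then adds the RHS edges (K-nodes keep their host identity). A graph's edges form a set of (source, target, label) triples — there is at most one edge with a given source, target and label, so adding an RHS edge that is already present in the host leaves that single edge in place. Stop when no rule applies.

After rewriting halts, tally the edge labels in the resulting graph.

start.  V:6 E:6  edges: 2-q->1 2-p->2 3-r->4 3-r->5 4-q->0 5-q->4
1. fire R1 via {0↦4, 1↦3, 2↦5}  →  V:5 E:4  edges: 2-q->1 2-p->2 3-r->4 4-q->0
2. fire R1 via {0↦0, 1↦3, 2↦4}  →  V:4 E:2  edges: 2-q->1 2-p->2
halt: no rule applies after step 2
NF edges: [(2, 1, 'q'), (2, 2, 'p')]

Answer: p:1 q:1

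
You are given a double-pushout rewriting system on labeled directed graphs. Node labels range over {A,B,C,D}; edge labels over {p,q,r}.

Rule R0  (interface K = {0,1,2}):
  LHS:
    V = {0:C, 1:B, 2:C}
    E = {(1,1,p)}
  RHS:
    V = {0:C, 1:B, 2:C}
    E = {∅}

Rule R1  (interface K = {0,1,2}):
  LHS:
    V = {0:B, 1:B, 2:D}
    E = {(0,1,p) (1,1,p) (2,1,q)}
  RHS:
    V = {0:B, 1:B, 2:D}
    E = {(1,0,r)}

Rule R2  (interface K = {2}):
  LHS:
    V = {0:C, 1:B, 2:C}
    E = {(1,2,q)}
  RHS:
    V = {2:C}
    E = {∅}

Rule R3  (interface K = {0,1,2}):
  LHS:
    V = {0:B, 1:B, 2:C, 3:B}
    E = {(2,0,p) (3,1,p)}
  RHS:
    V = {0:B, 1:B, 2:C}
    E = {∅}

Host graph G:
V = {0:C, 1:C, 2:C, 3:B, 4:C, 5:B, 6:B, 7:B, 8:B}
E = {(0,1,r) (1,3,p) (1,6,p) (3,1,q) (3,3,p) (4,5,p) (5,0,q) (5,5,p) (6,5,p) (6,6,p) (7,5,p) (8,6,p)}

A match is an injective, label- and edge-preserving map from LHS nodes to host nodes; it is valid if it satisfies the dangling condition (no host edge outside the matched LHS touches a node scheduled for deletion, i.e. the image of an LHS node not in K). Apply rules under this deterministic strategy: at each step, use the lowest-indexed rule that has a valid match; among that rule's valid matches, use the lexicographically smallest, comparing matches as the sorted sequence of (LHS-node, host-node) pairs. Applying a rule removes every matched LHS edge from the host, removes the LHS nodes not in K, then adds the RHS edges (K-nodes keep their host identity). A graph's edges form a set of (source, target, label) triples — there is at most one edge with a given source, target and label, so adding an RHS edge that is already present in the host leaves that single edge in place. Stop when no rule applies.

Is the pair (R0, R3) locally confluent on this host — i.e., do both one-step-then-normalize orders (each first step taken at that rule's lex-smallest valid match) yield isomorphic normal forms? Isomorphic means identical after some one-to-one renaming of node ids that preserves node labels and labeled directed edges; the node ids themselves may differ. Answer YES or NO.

Answer: YES

Derivation:
branch R0-first: apply at {0↦0, 1↦3, 2↦1} → |E|=11, then 5 more step(s) → NF |V|=5 |E|=4 V={0:C, 1:C, 4:C, 5:B, 6:B} E=0-r->1 1-p->6 5-q->0 6-p->5
branch R3-first: apply at {0↦3, 1↦5, 2↦1, 3↦7} → |E|=10, then 5 more step(s) → NF |V|=5 |E|=4 V={0:C, 1:C, 4:C, 5:B, 6:B} E=0-r->1 1-p->6 5-q->0 6-p->5
graphs isomorphic (equal up to label-preserving node renaming)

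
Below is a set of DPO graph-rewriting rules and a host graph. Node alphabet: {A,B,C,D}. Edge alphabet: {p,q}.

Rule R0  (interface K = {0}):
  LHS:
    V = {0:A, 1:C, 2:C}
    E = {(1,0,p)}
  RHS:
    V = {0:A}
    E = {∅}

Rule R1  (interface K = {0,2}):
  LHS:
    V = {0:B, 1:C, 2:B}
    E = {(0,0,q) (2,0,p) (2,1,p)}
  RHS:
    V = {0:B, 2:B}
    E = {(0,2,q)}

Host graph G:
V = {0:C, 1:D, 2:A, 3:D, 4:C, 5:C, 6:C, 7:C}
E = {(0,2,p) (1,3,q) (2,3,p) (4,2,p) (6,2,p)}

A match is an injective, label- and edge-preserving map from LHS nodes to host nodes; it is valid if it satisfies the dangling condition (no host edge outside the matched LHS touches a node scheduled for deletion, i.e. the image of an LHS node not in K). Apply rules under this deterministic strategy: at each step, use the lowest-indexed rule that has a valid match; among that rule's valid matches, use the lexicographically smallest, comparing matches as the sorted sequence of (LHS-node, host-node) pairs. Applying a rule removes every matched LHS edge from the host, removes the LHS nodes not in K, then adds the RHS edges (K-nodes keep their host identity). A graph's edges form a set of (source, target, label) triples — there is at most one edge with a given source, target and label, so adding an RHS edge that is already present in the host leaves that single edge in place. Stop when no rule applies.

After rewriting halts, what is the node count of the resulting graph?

start.  V:8 E:5  edges: 0-p->2 1-q->3 2-p->3 4-p->2 6-p->2
1. fire R0 via {0↦2, 1↦0, 2↦5}  →  V:6 E:4  edges: 1-q->3 2-p->3 4-p->2 6-p->2
2. fire R0 via {0↦2, 1↦4, 2↦7}  →  V:4 E:3  edges: 1-q->3 2-p->3 6-p->2
normal form: no rule applies after step 2
NF nodes: {1:D, 2:A, 3:D, 6:C}

Answer: 4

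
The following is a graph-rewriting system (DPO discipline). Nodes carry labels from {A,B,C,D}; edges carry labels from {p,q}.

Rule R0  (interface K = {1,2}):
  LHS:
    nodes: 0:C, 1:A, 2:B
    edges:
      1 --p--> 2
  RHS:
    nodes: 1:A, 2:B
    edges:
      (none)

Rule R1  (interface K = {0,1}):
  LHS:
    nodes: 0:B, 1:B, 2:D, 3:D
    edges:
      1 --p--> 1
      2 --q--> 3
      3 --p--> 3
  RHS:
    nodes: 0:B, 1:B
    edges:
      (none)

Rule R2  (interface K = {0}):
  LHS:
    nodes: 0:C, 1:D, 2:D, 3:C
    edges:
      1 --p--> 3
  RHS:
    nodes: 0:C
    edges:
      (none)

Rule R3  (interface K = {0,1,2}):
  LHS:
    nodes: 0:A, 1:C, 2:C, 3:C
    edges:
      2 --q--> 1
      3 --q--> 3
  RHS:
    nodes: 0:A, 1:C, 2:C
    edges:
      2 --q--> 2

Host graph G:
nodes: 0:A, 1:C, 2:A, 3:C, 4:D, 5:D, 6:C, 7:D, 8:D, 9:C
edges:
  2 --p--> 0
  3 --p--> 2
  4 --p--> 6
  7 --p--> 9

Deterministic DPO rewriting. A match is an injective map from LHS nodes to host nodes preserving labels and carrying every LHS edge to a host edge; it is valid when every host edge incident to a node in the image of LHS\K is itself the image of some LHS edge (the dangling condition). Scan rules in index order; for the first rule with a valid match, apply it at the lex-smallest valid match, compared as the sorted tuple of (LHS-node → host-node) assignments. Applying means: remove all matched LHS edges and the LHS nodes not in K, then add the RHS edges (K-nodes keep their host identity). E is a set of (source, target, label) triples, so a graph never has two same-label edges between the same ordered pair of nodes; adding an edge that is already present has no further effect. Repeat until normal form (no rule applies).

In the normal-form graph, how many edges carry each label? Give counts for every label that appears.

[0] host  ⇒  10 nodes, 4 edges  {2-p->0 3-p->2 4-p->6 7-p->9}
[1] R2 @ {0↦1, 1↦4, 2↦5, 3↦6}  ⇒  7 nodes, 3 edges  {2-p->0 3-p->2 7-p->9}
[2] R2 @ {0↦1, 1↦7, 2↦8, 3↦9}  ⇒  4 nodes, 2 edges  {2-p->0 3-p->2}
final graph: no rule applies after step 2
NF edges: [(2, 0, 'p'), (3, 2, 'p')]

Answer: p:2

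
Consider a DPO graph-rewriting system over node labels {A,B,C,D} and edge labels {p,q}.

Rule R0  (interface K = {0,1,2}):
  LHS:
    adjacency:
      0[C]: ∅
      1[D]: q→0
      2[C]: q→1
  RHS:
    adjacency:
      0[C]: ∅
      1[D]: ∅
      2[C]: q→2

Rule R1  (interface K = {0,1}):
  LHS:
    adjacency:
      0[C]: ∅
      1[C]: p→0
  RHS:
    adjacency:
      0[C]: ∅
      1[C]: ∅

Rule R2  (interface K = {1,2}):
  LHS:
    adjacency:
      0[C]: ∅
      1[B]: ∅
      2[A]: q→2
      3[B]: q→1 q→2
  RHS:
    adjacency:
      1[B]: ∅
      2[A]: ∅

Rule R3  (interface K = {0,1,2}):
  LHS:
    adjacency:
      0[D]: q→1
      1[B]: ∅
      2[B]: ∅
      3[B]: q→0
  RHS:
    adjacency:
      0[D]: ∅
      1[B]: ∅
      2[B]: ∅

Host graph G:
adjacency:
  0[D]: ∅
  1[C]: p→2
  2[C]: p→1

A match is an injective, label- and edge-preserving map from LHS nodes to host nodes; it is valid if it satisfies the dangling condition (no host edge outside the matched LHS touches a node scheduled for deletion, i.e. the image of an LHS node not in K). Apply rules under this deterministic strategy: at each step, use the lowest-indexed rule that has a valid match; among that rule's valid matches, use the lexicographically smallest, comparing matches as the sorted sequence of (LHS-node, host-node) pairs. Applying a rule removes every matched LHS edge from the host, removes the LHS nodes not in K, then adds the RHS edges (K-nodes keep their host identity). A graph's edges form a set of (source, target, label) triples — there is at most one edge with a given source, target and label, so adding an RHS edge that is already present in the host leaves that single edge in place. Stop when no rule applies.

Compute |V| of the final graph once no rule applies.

Answer: 3

Derivation:
start.  V:3 E:2  edges: 1-p->2 2-p->1
1. fire R1 via {0↦1, 1↦2}  →  V:3 E:1  edges: 1-p->2
2. fire R1 via {0↦2, 1↦1}  →  V:3 E:0  edges: ∅
halt: no rule applies after step 2
NF nodes: {0:D, 1:C, 2:C}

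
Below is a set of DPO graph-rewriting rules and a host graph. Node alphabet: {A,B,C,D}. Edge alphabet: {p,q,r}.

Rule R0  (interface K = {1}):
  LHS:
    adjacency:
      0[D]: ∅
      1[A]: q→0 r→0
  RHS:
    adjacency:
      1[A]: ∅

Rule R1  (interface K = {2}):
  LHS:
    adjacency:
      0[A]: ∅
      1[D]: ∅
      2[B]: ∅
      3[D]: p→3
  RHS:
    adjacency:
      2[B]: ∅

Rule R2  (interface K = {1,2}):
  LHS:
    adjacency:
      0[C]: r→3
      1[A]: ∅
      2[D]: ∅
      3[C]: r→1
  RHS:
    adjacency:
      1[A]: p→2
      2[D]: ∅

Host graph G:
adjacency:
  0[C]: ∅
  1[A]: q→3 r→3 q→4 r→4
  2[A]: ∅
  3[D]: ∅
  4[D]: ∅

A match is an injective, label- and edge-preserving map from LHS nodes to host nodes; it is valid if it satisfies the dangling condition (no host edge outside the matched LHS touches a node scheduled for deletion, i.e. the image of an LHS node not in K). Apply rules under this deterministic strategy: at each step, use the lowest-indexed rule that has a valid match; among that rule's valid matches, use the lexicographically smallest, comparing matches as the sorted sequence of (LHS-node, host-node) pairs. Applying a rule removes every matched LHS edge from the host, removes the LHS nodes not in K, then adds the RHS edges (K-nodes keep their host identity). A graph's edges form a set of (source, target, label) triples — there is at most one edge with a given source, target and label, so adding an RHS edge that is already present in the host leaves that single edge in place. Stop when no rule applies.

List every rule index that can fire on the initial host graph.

R0: 2 valid matches — {0↦3, 1↦1}, {0↦4, 1↦1}
R1: no valid match — LHS pattern not found
R2: no valid match — LHS pattern not found

Answer: [R0]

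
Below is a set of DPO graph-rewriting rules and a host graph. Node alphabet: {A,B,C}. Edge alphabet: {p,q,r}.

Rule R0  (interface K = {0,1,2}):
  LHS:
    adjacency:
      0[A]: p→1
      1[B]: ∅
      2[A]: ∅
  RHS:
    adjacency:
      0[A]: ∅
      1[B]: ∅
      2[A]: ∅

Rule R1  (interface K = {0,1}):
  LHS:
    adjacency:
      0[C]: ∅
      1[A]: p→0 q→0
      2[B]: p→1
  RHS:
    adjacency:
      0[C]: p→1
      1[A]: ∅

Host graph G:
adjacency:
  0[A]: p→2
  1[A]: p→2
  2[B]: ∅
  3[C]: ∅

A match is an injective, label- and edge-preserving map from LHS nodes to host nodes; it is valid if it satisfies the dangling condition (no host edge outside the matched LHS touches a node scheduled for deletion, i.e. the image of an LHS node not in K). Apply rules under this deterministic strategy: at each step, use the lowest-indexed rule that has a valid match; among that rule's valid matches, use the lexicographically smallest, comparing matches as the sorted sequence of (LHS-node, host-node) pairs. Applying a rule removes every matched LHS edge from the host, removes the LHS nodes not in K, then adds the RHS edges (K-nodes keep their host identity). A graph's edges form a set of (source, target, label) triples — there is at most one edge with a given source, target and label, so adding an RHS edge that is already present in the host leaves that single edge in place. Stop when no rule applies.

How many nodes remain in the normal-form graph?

[0] host  ⇒  4 nodes, 2 edges  {0-p->2 1-p->2}
[1] R0 @ {0↦0, 1↦2, 2↦1}  ⇒  4 nodes, 1 edges  {1-p->2}
[2] R0 @ {0↦1, 1↦2, 2↦0}  ⇒  4 nodes, 0 edges  {∅}
halt: no rule applies after step 2
NF nodes: {0:A, 1:A, 2:B, 3:C}

Answer: 4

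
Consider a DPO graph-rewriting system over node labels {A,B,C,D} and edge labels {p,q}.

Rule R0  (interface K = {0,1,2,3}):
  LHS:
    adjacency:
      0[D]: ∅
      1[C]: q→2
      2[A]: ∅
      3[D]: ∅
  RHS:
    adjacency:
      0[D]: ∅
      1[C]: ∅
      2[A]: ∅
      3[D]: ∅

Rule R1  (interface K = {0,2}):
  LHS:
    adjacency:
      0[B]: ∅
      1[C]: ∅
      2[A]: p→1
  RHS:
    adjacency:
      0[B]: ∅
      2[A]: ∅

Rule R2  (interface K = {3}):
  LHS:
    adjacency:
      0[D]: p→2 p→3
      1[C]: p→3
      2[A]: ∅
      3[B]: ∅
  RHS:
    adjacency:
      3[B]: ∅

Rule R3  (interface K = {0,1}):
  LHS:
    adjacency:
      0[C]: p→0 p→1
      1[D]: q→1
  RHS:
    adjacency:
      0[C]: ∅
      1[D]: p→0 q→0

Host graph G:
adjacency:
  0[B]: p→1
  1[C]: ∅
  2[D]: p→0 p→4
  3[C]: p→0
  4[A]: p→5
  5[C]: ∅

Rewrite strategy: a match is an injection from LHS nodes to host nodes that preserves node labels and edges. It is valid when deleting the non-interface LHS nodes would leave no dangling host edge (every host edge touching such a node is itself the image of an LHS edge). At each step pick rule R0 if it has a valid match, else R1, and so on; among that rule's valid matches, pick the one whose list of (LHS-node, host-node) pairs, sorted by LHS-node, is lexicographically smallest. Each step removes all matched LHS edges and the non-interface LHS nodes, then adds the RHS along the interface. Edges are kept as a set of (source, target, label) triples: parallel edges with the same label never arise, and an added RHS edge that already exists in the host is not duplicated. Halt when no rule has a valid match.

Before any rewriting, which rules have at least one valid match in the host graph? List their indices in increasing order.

Answer: [R1]

Rewrite trace:
R0: no valid match — LHS pattern not found
R1: 1 valid match — {0↦0, 1↦5, 2↦4}
R2: no valid match — 1 raw match, all fail dangling condition
R3: no valid match — LHS pattern not found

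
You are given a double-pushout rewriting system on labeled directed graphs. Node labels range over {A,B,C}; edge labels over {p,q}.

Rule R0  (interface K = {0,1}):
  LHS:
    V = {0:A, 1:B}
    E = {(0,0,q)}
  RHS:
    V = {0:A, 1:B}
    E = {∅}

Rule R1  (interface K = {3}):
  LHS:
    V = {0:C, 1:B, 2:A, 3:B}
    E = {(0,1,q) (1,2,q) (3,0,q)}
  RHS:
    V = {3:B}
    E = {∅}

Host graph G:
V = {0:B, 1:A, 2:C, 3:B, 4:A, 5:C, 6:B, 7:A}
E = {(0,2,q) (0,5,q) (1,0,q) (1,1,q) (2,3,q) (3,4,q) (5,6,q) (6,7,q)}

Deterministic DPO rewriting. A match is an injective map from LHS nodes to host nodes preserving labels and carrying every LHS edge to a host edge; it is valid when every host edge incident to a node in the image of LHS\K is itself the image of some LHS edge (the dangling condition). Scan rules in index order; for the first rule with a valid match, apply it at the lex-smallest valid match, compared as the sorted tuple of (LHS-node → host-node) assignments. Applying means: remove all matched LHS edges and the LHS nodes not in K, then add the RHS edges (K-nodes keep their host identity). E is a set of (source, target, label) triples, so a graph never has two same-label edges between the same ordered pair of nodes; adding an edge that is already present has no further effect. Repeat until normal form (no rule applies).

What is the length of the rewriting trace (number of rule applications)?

[0] host  ⇒  8 nodes, 8 edges  {0-q->2 0-q->5 1-q->0 1-q->1 2-q->3 3-q->4 5-q->6 6-q->7}
[1] R0 @ {0↦1, 1↦0}  ⇒  8 nodes, 7 edges  {0-q->2 0-q->5 1-q->0 2-q->3 3-q->4 5-q->6 6-q->7}
[2] R1 @ {0↦2, 1↦3, 2↦4, 3↦0}  ⇒  5 nodes, 4 edges  {0-q->5 1-q->0 5-q->6 6-q->7}
[3] R1 @ {0↦5, 1↦6, 2↦7, 3↦0}  ⇒  2 nodes, 1 edges  {1-q->0}
final graph: no rule applies after step 3

Answer: 3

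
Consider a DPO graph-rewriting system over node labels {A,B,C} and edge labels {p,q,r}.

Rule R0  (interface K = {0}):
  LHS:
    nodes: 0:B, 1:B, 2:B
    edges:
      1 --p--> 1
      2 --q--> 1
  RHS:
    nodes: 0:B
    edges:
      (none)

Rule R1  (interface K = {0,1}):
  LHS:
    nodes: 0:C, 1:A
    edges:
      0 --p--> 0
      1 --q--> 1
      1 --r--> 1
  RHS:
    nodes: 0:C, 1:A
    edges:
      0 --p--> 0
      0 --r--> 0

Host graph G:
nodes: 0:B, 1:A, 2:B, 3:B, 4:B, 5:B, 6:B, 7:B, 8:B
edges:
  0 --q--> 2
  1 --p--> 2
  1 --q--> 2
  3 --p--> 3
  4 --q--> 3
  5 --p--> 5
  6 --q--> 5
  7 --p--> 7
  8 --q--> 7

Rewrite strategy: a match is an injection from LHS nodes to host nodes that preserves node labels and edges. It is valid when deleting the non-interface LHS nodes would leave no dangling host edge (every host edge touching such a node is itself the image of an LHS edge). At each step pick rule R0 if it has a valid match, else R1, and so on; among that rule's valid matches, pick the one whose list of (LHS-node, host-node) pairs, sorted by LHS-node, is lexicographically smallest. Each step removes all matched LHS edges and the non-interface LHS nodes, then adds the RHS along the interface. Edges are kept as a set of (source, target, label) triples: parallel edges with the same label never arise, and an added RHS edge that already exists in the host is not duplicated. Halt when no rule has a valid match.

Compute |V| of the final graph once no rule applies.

Answer: 3

Rewrite trace:
[0] host  ⇒  9 nodes, 9 edges  {0-q->2 1-p->2 1-q->2 3-p->3 4-q->3 5-p->5 6-q->5 7-p->7 8-q->7}
[1] R0 @ {0↦0, 1↦3, 2↦4}  ⇒  7 nodes, 7 edges  {0-q->2 1-p->2 1-q->2 5-p->5 6-q->5 7-p->7 8-q->7}
[2] R0 @ {0↦0, 1↦5, 2↦6}  ⇒  5 nodes, 5 edges  {0-q->2 1-p->2 1-q->2 7-p->7 8-q->7}
[3] R0 @ {0↦0, 1↦7, 2↦8}  ⇒  3 nodes, 3 edges  {0-q->2 1-p->2 1-q->2}
normal form: no rule applies after step 3
NF nodes: {0:B, 1:A, 2:B}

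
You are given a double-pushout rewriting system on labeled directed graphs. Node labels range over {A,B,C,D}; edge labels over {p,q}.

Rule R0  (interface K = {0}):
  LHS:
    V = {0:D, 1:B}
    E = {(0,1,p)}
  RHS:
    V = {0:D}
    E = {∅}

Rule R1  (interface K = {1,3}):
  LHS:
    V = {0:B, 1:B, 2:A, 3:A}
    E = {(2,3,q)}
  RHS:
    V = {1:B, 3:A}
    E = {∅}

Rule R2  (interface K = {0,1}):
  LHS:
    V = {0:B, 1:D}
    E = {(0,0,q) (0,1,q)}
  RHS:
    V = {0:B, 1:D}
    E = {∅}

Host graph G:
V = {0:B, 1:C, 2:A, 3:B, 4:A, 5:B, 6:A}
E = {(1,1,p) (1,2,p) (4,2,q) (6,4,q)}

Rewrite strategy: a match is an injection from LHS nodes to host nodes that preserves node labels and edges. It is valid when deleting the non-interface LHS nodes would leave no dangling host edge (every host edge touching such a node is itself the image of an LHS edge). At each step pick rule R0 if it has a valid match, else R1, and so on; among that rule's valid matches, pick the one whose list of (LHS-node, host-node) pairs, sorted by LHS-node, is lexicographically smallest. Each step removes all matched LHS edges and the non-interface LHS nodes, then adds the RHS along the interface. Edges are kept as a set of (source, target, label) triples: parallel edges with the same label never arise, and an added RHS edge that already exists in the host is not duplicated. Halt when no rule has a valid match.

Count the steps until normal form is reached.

Answer: 2

Steps:
initial: |V|=7 |E|=4  E = 1-p->1 1-p->2 4-q->2 6-q->4
step 1: apply R1 at {0↦0, 1↦3, 2↦6, 3↦4}  → |V|=5 |E|=3  E = 1-p->1 1-p->2 4-q->2
step 2: apply R1 at {0↦3, 1↦5, 2↦4, 3↦2}  → |V|=3 |E|=2  E = 1-p->1 1-p->2
final graph: no rule applies after step 2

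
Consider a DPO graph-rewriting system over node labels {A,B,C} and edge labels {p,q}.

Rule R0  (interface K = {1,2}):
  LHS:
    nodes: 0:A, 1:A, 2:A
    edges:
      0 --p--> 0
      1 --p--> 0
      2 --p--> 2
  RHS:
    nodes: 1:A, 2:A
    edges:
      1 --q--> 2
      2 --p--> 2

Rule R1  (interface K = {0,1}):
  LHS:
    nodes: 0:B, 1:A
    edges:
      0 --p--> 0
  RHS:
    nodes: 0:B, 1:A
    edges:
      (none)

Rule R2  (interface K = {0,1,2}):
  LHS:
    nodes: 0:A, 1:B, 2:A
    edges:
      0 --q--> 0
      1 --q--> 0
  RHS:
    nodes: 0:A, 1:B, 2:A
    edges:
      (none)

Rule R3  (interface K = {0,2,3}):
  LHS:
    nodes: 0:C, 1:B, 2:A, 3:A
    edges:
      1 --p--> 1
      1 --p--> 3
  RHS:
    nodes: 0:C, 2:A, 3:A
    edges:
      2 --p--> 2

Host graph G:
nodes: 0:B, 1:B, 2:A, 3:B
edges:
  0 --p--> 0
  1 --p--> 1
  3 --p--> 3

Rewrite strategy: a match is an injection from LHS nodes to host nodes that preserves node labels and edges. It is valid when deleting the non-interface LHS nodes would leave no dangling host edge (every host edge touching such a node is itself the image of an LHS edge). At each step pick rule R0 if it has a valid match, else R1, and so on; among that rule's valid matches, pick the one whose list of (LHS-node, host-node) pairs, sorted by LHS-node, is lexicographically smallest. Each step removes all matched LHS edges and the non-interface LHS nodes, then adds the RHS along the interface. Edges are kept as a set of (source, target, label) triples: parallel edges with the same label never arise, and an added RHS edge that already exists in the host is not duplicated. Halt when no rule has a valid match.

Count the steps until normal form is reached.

Answer: 3

Rewrite trace:
start.  V:4 E:3  edges: 0-p->0 1-p->1 3-p->3
1. fire R1 via {0↦0, 1↦2}  →  V:4 E:2  edges: 1-p->1 3-p->3
2. fire R1 via {0↦1, 1↦2}  →  V:4 E:1  edges: 3-p->3
3. fire R1 via {0↦3, 1↦2}  →  V:4 E:0  edges: ∅
normal form: no rule applies after step 3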